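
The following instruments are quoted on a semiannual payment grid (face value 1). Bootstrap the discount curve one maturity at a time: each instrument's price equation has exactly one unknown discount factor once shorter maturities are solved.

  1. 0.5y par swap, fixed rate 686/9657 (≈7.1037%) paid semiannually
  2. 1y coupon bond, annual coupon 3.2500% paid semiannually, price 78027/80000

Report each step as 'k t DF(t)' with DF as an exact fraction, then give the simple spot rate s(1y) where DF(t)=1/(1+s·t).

1 1/2 9657/10000
2 1 9443/10000
s(1y) = (1/(9443/10000) − 1)/(1) = 557/9443 ≈ 5.8985%

step 1 [0.5y] swap r/2=343/9657: DF=(1 − 343/9657·(0))/(1+343/9657) = 9657/10000 ≈ 0.965700
step 2 [1y] bond c/2=13/800: DF=(78027/80000 − 13/800·(0.965700))/(1+13/800) = 9443/10000 ≈ 0.944300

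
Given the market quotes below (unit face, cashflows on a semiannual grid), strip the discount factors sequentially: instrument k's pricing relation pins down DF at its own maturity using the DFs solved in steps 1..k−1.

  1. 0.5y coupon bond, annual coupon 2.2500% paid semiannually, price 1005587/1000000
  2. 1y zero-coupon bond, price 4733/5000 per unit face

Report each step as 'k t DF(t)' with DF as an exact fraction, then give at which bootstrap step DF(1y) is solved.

1 1/2 1243/1250
2 1 4733/5000
DF(1y) is solved at step 2

step 1 [0.5y] bond c/2=9/800: DF=(1005587/1000000 − 9/800·(0))/(1+9/800) = 1243/1250 ≈ 0.994400
step 2 [1y] zero: DF = P = 4733/5000 ≈ 0.946600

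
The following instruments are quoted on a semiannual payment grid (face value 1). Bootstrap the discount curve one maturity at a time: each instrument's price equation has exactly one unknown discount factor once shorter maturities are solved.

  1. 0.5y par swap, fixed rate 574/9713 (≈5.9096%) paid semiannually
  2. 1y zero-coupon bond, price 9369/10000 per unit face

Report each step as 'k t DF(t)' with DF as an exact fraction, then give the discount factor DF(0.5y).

step 1 [0.5y] swap r/2=287/9713: DF=(1 − 287/9713·(0))/(1+287/9713) = 9713/10000 ≈ 0.971300
step 2 [1y] zero: DF = P = 9369/10000 ≈ 0.936900

1 1/2 9713/10000
2 1 9369/10000
DF(0.5y) = 9713/10000 ≈ 0.971300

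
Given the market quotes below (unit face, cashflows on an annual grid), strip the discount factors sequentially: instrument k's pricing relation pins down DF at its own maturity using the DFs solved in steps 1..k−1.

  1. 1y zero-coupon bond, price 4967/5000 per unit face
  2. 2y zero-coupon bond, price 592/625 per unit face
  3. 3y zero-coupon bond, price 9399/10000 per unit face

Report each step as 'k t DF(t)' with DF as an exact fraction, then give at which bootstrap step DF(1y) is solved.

1 1 4967/5000
2 2 592/625
3 3 9399/10000
DF(1y) is solved at step 1

step 1 [1y] zero: DF = P = 4967/5000 ≈ 0.993400
step 2 [2y] zero: DF = P = 592/625 ≈ 0.947200
step 3 [3y] zero: DF = P = 9399/10000 ≈ 0.939900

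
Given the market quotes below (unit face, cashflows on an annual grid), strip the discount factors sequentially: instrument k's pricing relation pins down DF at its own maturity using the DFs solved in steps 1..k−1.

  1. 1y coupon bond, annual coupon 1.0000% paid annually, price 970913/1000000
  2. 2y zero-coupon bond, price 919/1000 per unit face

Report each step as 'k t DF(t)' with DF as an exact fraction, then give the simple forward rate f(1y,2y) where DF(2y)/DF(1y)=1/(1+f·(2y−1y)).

1 1 9613/10000
2 2 919/1000
f(1y,2y) = ((9613/10000)/(919/1000) − 1)/(1) = 423/9190 ≈ 4.6028%

step 1 [1y] bond c/1=1/100: DF=(970913/1000000 − 1/100·(0))/(1+1/100) = 9613/10000 ≈ 0.961300
step 2 [2y] zero: DF = P = 919/1000 ≈ 0.919000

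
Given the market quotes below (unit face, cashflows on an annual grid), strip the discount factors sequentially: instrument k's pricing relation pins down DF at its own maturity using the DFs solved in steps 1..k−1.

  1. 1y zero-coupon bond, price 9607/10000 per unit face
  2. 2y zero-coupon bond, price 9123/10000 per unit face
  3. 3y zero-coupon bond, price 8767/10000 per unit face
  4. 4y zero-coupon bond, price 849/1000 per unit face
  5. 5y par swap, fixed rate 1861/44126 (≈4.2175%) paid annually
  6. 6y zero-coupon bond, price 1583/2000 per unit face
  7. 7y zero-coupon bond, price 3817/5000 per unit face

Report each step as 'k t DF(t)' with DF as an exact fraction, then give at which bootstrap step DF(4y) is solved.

1 1 9607/10000
2 2 9123/10000
3 3 8767/10000
4 4 849/1000
5 5 8139/10000
6 6 1583/2000
7 7 3817/5000
DF(4y) is solved at step 4

step 1 [1y] zero: DF = P = 9607/10000 ≈ 0.960700
step 2 [2y] zero: DF = P = 9123/10000 ≈ 0.912300
step 3 [3y] zero: DF = P = 8767/10000 ≈ 0.876700
step 4 [4y] zero: DF = P = 849/1000 ≈ 0.849000
step 5 [5y] swap r/1=1861/44126: DF=(1 − 1861/44126·(0.960700+0.912300+0.876700+0.849000))/(1+1861/44126) = 8139/10000 ≈ 0.813900
step 6 [6y] zero: DF = P = 1583/2000 ≈ 0.791500
step 7 [7y] zero: DF = P = 3817/5000 ≈ 0.763400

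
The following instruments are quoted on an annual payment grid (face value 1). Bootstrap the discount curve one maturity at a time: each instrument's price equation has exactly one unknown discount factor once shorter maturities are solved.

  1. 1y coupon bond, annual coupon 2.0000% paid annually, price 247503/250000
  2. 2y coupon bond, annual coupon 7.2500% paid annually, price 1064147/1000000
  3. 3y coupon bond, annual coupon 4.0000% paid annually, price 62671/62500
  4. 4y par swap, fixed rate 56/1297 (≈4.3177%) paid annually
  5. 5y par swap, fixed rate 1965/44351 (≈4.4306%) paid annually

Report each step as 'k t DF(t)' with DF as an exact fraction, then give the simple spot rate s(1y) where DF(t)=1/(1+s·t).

1 1 4853/5000
2 2 4633/5000
3 3 557/625
4 4 527/625
5 5 1607/2000
s(1y) = (1/(4853/5000) − 1)/(1) = 147/4853 ≈ 3.0291%

step 1 [1y] bond c/1=1/50: DF=(247503/250000 − 1/50·(0))/(1+1/50) = 4853/5000 ≈ 0.970600
step 2 [2y] bond c/1=29/400: DF=(1064147/1000000 − 29/400·(0.970600))/(1+29/400) = 4633/5000 ≈ 0.926600
step 3 [3y] bond c/1=1/25: DF=(62671/62500 − 1/25·(0.970600+0.926600))/(1+1/25) = 557/625 ≈ 0.891200
step 4 [4y] swap r/1=56/1297: DF=(1 − 56/1297·(0.970600+0.926600+0.891200))/(1+56/1297) = 527/625 ≈ 0.843200
step 5 [5y] swap r/1=1965/44351: DF=(1 − 1965/44351·(0.970600+0.926600+0.891200+0.843200))/(1+1965/44351) = 1607/2000 ≈ 0.803500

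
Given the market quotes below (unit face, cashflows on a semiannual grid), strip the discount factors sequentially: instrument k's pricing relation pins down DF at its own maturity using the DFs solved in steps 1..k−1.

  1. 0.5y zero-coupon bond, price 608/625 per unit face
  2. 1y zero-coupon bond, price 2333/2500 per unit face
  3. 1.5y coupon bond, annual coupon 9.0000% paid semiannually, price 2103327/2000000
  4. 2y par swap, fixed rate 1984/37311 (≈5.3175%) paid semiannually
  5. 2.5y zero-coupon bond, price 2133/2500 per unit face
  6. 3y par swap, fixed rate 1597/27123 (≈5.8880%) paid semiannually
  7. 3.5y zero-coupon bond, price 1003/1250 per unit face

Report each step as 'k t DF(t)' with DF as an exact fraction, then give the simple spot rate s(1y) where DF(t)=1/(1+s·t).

1 1/2 608/625
2 1 2333/2500
3 3/2 9243/10000
4 2 563/625
5 5/2 2133/2500
6 3 8403/10000
7 7/2 1003/1250
s(1y) = (1/(2333/2500) − 1)/(1) = 167/2333 ≈ 7.1582%

step 1 [0.5y] zero: DF = P = 608/625 ≈ 0.972800
step 2 [1y] zero: DF = P = 2333/2500 ≈ 0.933200
step 3 [1.5y] bond c/2=9/200: DF=(2103327/2000000 − 9/200·(0.972800+0.933200))/(1+9/200) = 9243/10000 ≈ 0.924300
step 4 [2y] swap r/2=992/37311: DF=(1 − 992/37311·(0.972800+0.933200+0.924300))/(1+992/37311) = 563/625 ≈ 0.900800
step 5 [2.5y] zero: DF = P = 2133/2500 ≈ 0.853200
step 6 [3y] swap r/2=1597/54246: DF=(1 − 1597/54246·(0.972800+0.933200+0.924300+0.900800+0.853200))/(1+1597/54246) = 8403/10000 ≈ 0.840300
step 7 [3.5y] zero: DF = P = 1003/1250 ≈ 0.802400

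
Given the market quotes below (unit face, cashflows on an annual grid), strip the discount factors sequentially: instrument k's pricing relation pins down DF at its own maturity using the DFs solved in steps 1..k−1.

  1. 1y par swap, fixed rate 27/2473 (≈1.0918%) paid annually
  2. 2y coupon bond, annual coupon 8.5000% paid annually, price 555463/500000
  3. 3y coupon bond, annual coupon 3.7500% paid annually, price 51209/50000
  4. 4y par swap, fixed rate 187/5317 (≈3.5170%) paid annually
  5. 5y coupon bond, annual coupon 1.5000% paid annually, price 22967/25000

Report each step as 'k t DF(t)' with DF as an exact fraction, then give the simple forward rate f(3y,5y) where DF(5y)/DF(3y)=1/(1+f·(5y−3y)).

step 1 [1y] swap r/1=27/2473: DF=(1 − 27/2473·(0))/(1+27/2473) = 2473/2500 ≈ 0.989200
step 2 [2y] bond c/1=17/200: DF=(555463/500000 − 17/200·(0.989200))/(1+17/200) = 1183/1250 ≈ 0.946400
step 3 [3y] bond c/1=3/80: DF=(51209/50000 − 3/80·(0.989200+0.946400))/(1+3/80) = 2293/2500 ≈ 0.917200
step 4 [4y] swap r/1=187/5317: DF=(1 − 187/5317·(0.989200+0.946400+0.917200))/(1+187/5317) = 8691/10000 ≈ 0.869100
step 5 [5y] bond c/1=3/200: DF=(22967/25000 − 3/200·(0.989200+0.946400+0.917200+0.869100))/(1+3/200) = 8501/10000 ≈ 0.850100

1 1 2473/2500
2 2 1183/1250
3 3 2293/2500
4 4 8691/10000
5 5 8501/10000
f(3y,5y) = ((2293/2500)/(8501/10000) − 1)/(2) = 671/17002 ≈ 3.9466%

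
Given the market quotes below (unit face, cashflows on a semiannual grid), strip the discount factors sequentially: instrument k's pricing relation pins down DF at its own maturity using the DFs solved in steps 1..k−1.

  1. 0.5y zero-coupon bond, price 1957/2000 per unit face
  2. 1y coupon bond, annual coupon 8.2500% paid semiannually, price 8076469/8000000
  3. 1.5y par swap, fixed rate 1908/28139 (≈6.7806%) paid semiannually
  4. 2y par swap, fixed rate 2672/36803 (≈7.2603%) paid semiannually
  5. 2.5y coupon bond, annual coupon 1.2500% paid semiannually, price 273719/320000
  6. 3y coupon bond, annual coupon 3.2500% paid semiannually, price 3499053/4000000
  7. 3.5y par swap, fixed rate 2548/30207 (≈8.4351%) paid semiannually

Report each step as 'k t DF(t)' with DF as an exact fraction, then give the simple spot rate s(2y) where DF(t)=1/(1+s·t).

1 1/2 1957/2000
2 1 2327/2500
3 3/2 4523/5000
4 2 1083/1250
5 5/2 517/625
6 3 7887/10000
7 7/2 1863/2500
s(2y) = (1/(1083/1250) − 1)/(2) = 167/2166 ≈ 7.7101%

step 1 [0.5y] zero: DF = P = 1957/2000 ≈ 0.978500
step 2 [1y] bond c/2=33/800: DF=(8076469/8000000 − 33/800·(0.978500))/(1+33/800) = 2327/2500 ≈ 0.930800
step 3 [1.5y] swap r/2=954/28139: DF=(1 − 954/28139·(0.978500+0.930800))/(1+954/28139) = 4523/5000 ≈ 0.904600
step 4 [2y] swap r/2=1336/36803: DF=(1 − 1336/36803·(0.978500+0.930800+0.904600))/(1+1336/36803) = 1083/1250 ≈ 0.866400
step 5 [2.5y] bond c/2=1/160: DF=(273719/320000 − 1/160·(0.978500+0.930800+0.904600+0.866400))/(1+1/160) = 517/625 ≈ 0.827200
step 6 [3y] bond c/2=13/800: DF=(3499053/4000000 − 13/800·(0.978500+0.930800+0.904600+0.866400+0.827200))/(1+13/800) = 7887/10000 ≈ 0.788700
step 7 [3.5y] swap r/2=1274/30207: DF=(1 − 1274/30207·(0.978500+0.930800+0.904600+0.866400+0.827200+0.788700))/(1+1274/30207) = 1863/2500 ≈ 0.745200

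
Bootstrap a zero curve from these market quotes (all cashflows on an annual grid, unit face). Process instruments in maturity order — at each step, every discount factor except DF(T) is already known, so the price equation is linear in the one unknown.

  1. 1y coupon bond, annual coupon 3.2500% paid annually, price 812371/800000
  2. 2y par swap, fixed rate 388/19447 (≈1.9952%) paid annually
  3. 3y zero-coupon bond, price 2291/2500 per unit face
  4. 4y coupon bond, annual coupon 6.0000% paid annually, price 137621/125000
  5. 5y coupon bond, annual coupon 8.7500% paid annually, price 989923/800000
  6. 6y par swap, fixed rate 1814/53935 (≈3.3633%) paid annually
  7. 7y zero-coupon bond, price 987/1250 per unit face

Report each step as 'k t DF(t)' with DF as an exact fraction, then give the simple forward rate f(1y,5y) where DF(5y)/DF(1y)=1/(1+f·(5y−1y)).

step 1 [1y] bond c/1=13/400: DF=(812371/800000 − 13/400·(0))/(1+13/400) = 1967/2000 ≈ 0.983500
step 2 [2y] swap r/1=388/19447: DF=(1 − 388/19447·(0.983500))/(1+388/19447) = 2403/2500 ≈ 0.961200
step 3 [3y] zero: DF = P = 2291/2500 ≈ 0.916400
step 4 [4y] bond c/1=3/50: DF=(137621/125000 − 3/50·(0.983500+0.961200+0.916400))/(1+3/50) = 8767/10000 ≈ 0.876700
step 5 [5y] bond c/1=7/80: DF=(989923/800000 − 7/80·(0.983500+0.961200+0.916400+0.876700))/(1+7/80) = 8371/10000 ≈ 0.837100
step 6 [6y] swap r/1=1814/53935: DF=(1 − 1814/53935·(0.983500+0.961200+0.916400+0.876700+0.837100))/(1+1814/53935) = 4093/5000 ≈ 0.818600
step 7 [7y] zero: DF = P = 987/1250 ≈ 0.789600

1 1 1967/2000
2 2 2403/2500
3 3 2291/2500
4 4 8767/10000
5 5 8371/10000
6 6 4093/5000
7 7 987/1250
f(1y,5y) = ((1967/2000)/(8371/10000) − 1)/(4) = 366/8371 ≈ 4.3722%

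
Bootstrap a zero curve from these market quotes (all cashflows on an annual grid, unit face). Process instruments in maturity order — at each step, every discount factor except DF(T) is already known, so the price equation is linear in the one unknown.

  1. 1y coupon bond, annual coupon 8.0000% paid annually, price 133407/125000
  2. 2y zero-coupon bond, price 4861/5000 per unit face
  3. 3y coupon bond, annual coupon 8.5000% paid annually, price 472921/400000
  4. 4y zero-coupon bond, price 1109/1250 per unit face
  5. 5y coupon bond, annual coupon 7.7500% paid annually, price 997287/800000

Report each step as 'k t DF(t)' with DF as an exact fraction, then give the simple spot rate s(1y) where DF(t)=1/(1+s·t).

step 1 [1y] bond c/1=2/25: DF=(133407/125000 − 2/25·(0))/(1+2/25) = 4941/5000 ≈ 0.988200
step 2 [2y] zero: DF = P = 4861/5000 ≈ 0.972200
step 3 [3y] bond c/1=17/200: DF=(472921/400000 − 17/200·(0.988200+0.972200))/(1+17/200) = 9361/10000 ≈ 0.936100
step 4 [4y] zero: DF = P = 1109/1250 ≈ 0.887200
step 5 [5y] bond c/1=31/400: DF=(997287/800000 − 31/400·(0.988200+0.972200+0.936100+0.887200))/(1+31/400) = 553/625 ≈ 0.884800

1 1 4941/5000
2 2 4861/5000
3 3 9361/10000
4 4 1109/1250
5 5 553/625
s(1y) = (1/(4941/5000) − 1)/(1) = 59/4941 ≈ 1.1941%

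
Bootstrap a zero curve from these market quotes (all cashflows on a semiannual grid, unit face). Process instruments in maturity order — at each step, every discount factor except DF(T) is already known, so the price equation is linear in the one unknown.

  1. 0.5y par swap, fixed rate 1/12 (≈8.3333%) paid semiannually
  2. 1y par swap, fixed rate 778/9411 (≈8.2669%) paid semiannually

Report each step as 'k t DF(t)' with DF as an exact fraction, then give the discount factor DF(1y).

1 1/2 24/25
2 1 4611/5000
DF(1y) = 4611/5000 ≈ 0.922200

step 1 [0.5y] swap r/2=1/24: DF=(1 − 1/24·(0))/(1+1/24) = 24/25 ≈ 0.960000
step 2 [1y] swap r/2=389/9411: DF=(1 − 389/9411·(0.960000))/(1+389/9411) = 4611/5000 ≈ 0.922200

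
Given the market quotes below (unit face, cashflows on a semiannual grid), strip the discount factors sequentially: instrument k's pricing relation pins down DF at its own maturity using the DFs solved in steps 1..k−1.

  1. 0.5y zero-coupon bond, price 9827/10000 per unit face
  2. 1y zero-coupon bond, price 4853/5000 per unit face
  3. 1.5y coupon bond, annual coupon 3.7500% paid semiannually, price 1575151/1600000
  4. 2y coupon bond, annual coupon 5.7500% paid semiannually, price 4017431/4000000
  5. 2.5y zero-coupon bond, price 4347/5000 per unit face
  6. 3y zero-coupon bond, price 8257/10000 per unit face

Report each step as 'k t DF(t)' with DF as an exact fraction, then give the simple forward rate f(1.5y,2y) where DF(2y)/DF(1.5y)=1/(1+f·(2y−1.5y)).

1 1/2 9827/10000
2 1 4853/5000
3 3/2 1163/1250
4 2 8957/10000
5 5/2 4347/5000
6 3 8257/10000
f(1.5y,2y) = ((1163/1250)/(8957/10000) − 1)/(1/2) = 694/8957 ≈ 7.7481%

step 1 [0.5y] zero: DF = P = 9827/10000 ≈ 0.982700
step 2 [1y] zero: DF = P = 4853/5000 ≈ 0.970600
step 3 [1.5y] bond c/2=3/160: DF=(1575151/1600000 − 3/160·(0.982700+0.970600))/(1+3/160) = 1163/1250 ≈ 0.930400
step 4 [2y] bond c/2=23/800: DF=(4017431/4000000 − 23/800·(0.982700+0.970600+0.930400))/(1+23/800) = 8957/10000 ≈ 0.895700
step 5 [2.5y] zero: DF = P = 4347/5000 ≈ 0.869400
step 6 [3y] zero: DF = P = 8257/10000 ≈ 0.825700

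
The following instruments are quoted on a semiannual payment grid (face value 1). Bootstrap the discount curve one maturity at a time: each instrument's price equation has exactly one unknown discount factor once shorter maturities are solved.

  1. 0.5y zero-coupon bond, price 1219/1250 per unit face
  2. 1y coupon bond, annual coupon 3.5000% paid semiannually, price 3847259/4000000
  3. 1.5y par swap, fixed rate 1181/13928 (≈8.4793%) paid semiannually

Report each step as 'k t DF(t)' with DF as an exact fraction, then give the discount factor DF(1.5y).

1 1/2 1219/1250
2 1 1857/2000
3 3/2 8819/10000
DF(1.5y) = 8819/10000 ≈ 0.881900

step 1 [0.5y] zero: DF = P = 1219/1250 ≈ 0.975200
step 2 [1y] bond c/2=7/400: DF=(3847259/4000000 − 7/400·(0.975200))/(1+7/400) = 1857/2000 ≈ 0.928500
step 3 [1.5y] swap r/2=1181/27856: DF=(1 − 1181/27856·(0.975200+0.928500))/(1+1181/27856) = 8819/10000 ≈ 0.881900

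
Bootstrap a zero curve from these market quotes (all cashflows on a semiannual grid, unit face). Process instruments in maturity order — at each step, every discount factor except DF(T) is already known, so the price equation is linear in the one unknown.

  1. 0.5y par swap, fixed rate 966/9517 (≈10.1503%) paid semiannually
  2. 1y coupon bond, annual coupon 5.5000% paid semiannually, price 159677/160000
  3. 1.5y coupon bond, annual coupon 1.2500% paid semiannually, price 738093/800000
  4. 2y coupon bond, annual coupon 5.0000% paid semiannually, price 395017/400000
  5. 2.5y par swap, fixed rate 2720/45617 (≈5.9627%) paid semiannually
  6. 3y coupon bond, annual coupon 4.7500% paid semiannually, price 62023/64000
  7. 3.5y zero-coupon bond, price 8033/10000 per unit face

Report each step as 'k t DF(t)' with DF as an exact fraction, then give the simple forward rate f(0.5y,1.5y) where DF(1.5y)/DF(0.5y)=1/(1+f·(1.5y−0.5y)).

1 1/2 9517/10000
2 1 4729/5000
3 3/2 9051/10000
4 2 8951/10000
5 5/2 108/125
6 3 1051/1250
7 7/2 8033/10000
f(0.5y,1.5y) = ((9517/10000)/(9051/10000) − 1)/(1) = 466/9051 ≈ 5.1486%

step 1 [0.5y] swap r/2=483/9517: DF=(1 − 483/9517·(0))/(1+483/9517) = 9517/10000 ≈ 0.951700
step 2 [1y] bond c/2=11/400: DF=(159677/160000 − 11/400·(0.951700))/(1+11/400) = 4729/5000 ≈ 0.945800
step 3 [1.5y] bond c/2=1/160: DF=(738093/800000 − 1/160·(0.951700+0.945800))/(1+1/160) = 9051/10000 ≈ 0.905100
step 4 [2y] bond c/2=1/40: DF=(395017/400000 − 1/40·(0.951700+0.945800+0.905100))/(1+1/40) = 8951/10000 ≈ 0.895100
step 5 [2.5y] swap r/2=1360/45617: DF=(1 − 1360/45617·(0.951700+0.945800+0.905100+0.895100))/(1+1360/45617) = 108/125 ≈ 0.864000
step 6 [3y] bond c/2=19/800: DF=(62023/64000 − 19/800·(0.951700+0.945800+0.905100+0.895100+0.864000))/(1+19/800) = 1051/1250 ≈ 0.840800
step 7 [3.5y] zero: DF = P = 8033/10000 ≈ 0.803300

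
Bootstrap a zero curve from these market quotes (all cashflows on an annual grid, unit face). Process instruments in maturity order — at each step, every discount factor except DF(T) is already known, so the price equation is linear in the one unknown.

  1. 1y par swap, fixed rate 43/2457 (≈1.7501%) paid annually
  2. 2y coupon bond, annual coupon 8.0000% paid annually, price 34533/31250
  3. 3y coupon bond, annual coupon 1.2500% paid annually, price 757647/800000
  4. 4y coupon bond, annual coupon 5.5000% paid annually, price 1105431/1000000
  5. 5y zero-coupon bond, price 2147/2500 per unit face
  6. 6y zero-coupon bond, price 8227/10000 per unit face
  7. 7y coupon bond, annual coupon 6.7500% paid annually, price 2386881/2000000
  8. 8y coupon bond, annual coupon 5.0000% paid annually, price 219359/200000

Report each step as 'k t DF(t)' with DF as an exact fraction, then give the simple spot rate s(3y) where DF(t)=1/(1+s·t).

step 1 [1y] swap r/1=43/2457: DF=(1 − 43/2457·(0))/(1+43/2457) = 2457/2500 ≈ 0.982800
step 2 [2y] bond c/1=2/25: DF=(34533/31250 − 2/25·(0.982800))/(1+2/25) = 594/625 ≈ 0.950400
step 3 [3y] bond c/1=1/80: DF=(757647/800000 − 1/80·(0.982800+0.950400))/(1+1/80) = 1823/2000 ≈ 0.911500
step 4 [4y] bond c/1=11/200: DF=(1105431/1000000 − 11/200·(0.982800+0.950400+0.911500))/(1+11/200) = 1799/2000 ≈ 0.899500
step 5 [5y] zero: DF = P = 2147/2500 ≈ 0.858800
step 6 [6y] zero: DF = P = 8227/10000 ≈ 0.822700
step 7 [7y] bond c/1=27/400: DF=(2386881/2000000 − 27/400·(0.982800+0.950400+0.911500+0.899500+0.858800+0.822700))/(1+27/400) = 7749/10000 ≈ 0.774900
step 8 [8y] bond c/1=1/20: DF=(219359/200000 − 1/20·(0.982800+0.950400+0.911500+0.899500+0.858800+0.822700+0.774900))/(1+1/20) = 7493/10000 ≈ 0.749300

1 1 2457/2500
2 2 594/625
3 3 1823/2000
4 4 1799/2000
5 5 2147/2500
6 6 8227/10000
7 7 7749/10000
8 8 7493/10000
s(3y) = (1/(1823/2000) − 1)/(3) = 59/1823 ≈ 3.2364%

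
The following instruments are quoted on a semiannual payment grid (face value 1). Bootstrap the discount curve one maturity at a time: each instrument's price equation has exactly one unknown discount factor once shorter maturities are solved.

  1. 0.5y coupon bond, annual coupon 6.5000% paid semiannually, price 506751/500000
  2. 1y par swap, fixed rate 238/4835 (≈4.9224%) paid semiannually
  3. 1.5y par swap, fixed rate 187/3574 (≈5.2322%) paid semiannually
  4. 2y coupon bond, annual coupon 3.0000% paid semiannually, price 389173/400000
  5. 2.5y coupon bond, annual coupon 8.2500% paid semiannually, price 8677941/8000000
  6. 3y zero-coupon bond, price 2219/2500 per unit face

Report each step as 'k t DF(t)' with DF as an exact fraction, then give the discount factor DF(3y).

step 1 [0.5y] bond c/2=13/400: DF=(506751/500000 − 13/400·(0))/(1+13/400) = 1227/1250 ≈ 0.981600
step 2 [1y] swap r/2=119/4835: DF=(1 − 119/4835·(0.981600))/(1+119/4835) = 2381/2500 ≈ 0.952400
step 3 [1.5y] swap r/2=187/7148: DF=(1 − 187/7148·(0.981600+0.952400))/(1+187/7148) = 2313/2500 ≈ 0.925200
step 4 [2y] bond c/2=3/200: DF=(389173/400000 − 3/200·(0.981600+0.952400+0.925200))/(1+3/200) = 9163/10000 ≈ 0.916300
step 5 [2.5y] bond c/2=33/800: DF=(8677941/8000000 − 33/800·(0.981600+0.952400+0.925200+0.916300))/(1+33/800) = 4461/5000 ≈ 0.892200
step 6 [3y] zero: DF = P = 2219/2500 ≈ 0.887600

1 1/2 1227/1250
2 1 2381/2500
3 3/2 2313/2500
4 2 9163/10000
5 5/2 4461/5000
6 3 2219/2500
DF(3y) = 2219/2500 ≈ 0.887600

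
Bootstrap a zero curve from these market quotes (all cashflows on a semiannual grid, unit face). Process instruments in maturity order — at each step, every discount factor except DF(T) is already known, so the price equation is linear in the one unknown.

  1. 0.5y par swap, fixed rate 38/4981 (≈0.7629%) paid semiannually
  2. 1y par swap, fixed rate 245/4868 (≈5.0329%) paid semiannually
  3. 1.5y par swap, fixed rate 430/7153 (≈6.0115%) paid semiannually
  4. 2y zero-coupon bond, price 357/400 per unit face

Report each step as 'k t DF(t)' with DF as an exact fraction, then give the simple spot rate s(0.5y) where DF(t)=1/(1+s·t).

1 1/2 4981/5000
2 1 951/1000
3 3/2 457/500
4 2 357/400
s(0.5y) = (1/(4981/5000) − 1)/(1/2) = 38/4981 ≈ 0.7629%

step 1 [0.5y] swap r/2=19/4981: DF=(1 − 19/4981·(0))/(1+19/4981) = 4981/5000 ≈ 0.996200
step 2 [1y] swap r/2=245/9736: DF=(1 − 245/9736·(0.996200))/(1+245/9736) = 951/1000 ≈ 0.951000
step 3 [1.5y] swap r/2=215/7153: DF=(1 − 215/7153·(0.996200+0.951000))/(1+215/7153) = 457/500 ≈ 0.914000
step 4 [2y] zero: DF = P = 357/400 ≈ 0.892500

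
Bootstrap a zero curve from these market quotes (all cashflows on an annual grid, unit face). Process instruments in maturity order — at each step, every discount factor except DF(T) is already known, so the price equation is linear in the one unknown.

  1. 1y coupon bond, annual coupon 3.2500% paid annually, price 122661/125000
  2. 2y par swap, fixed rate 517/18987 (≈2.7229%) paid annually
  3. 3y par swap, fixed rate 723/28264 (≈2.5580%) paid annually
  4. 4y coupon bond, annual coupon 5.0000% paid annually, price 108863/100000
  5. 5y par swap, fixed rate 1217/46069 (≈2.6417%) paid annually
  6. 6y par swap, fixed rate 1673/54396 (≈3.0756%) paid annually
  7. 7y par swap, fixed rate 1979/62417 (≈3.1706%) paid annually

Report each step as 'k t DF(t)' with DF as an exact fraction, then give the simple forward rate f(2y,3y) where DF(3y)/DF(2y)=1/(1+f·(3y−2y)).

1 1 594/625
2 2 9483/10000
3 3 9277/10000
4 4 4511/5000
5 5 8783/10000
6 6 8327/10000
7 7 8021/10000
f(2y,3y) = ((9483/10000)/(9277/10000) − 1)/(1) = 206/9277 ≈ 2.2205%

step 1 [1y] bond c/1=13/400: DF=(122661/125000 − 13/400·(0))/(1+13/400) = 594/625 ≈ 0.950400
step 2 [2y] swap r/1=517/18987: DF=(1 − 517/18987·(0.950400))/(1+517/18987) = 9483/10000 ≈ 0.948300
step 3 [3y] swap r/1=723/28264: DF=(1 − 723/28264·(0.950400+0.948300))/(1+723/28264) = 9277/10000 ≈ 0.927700
step 4 [4y] bond c/1=1/20: DF=(108863/100000 − 1/20·(0.950400+0.948300+0.927700))/(1+1/20) = 4511/5000 ≈ 0.902200
step 5 [5y] swap r/1=1217/46069: DF=(1 − 1217/46069·(0.950400+0.948300+0.927700+0.902200))/(1+1217/46069) = 8783/10000 ≈ 0.878300
step 6 [6y] swap r/1=1673/54396: DF=(1 − 1673/54396·(0.950400+0.948300+0.927700+0.902200+0.878300))/(1+1673/54396) = 8327/10000 ≈ 0.832700
step 7 [7y] swap r/1=1979/62417: DF=(1 − 1979/62417·(0.950400+0.948300+0.927700+0.902200+0.878300+0.832700))/(1+1979/62417) = 8021/10000 ≈ 0.802100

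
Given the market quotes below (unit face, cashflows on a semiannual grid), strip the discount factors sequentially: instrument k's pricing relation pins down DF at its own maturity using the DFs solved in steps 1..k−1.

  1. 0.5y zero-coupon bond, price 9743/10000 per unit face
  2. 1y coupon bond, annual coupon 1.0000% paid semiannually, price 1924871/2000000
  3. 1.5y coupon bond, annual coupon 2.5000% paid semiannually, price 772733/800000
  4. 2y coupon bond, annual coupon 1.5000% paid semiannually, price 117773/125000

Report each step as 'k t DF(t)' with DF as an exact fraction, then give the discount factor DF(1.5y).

step 1 [0.5y] zero: DF = P = 9743/10000 ≈ 0.974300
step 2 [1y] bond c/2=1/200: DF=(1924871/2000000 − 1/200·(0.974300))/(1+1/200) = 1191/1250 ≈ 0.952800
step 3 [1.5y] bond c/2=1/80: DF=(772733/800000 − 1/80·(0.974300+0.952800))/(1+1/80) = 4651/5000 ≈ 0.930200
step 4 [2y] bond c/2=3/400: DF=(117773/125000 − 3/400·(0.974300+0.952800+0.930200))/(1+3/400) = 9139/10000 ≈ 0.913900

1 1/2 9743/10000
2 1 1191/1250
3 3/2 4651/5000
4 2 9139/10000
DF(1.5y) = 4651/5000 ≈ 0.930200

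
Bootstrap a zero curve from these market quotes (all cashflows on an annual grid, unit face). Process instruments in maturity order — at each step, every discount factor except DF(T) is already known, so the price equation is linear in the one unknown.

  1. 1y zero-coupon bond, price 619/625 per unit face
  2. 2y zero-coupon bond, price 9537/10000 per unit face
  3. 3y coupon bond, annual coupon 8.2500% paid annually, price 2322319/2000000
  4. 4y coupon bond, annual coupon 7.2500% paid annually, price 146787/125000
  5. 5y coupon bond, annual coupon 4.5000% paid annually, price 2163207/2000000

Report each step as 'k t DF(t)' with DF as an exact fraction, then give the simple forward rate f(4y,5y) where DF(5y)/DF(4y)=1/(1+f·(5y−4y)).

1 1 619/625
2 2 9537/10000
3 3 1849/2000
4 4 901/1000
5 5 8727/10000
f(4y,5y) = ((901/1000)/(8727/10000) − 1)/(1) = 283/8727 ≈ 3.2428%

step 1 [1y] zero: DF = P = 619/625 ≈ 0.990400
step 2 [2y] zero: DF = P = 9537/10000 ≈ 0.953700
step 3 [3y] bond c/1=33/400: DF=(2322319/2000000 − 33/400·(0.990400+0.953700))/(1+33/400) = 1849/2000 ≈ 0.924500
step 4 [4y] bond c/1=29/400: DF=(146787/125000 − 29/400·(0.990400+0.953700+0.924500))/(1+29/400) = 901/1000 ≈ 0.901000
step 5 [5y] bond c/1=9/200: DF=(2163207/2000000 − 9/200·(0.990400+0.953700+0.924500+0.901000))/(1+9/200) = 8727/10000 ≈ 0.872700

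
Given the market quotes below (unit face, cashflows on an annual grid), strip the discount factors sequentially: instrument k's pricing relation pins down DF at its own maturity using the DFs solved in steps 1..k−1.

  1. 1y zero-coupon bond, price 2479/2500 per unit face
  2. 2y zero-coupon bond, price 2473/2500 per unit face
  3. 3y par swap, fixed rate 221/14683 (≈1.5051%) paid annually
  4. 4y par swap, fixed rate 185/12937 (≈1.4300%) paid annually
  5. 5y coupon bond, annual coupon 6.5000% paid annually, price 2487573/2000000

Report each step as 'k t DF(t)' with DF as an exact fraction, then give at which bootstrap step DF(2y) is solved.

1 1 2479/2500
2 2 2473/2500
3 3 4779/5000
4 4 1889/2000
5 5 931/1000
DF(2y) is solved at step 2

step 1 [1y] zero: DF = P = 2479/2500 ≈ 0.991600
step 2 [2y] zero: DF = P = 2473/2500 ≈ 0.989200
step 3 [3y] swap r/1=221/14683: DF=(1 − 221/14683·(0.991600+0.989200))/(1+221/14683) = 4779/5000 ≈ 0.955800
step 4 [4y] swap r/1=185/12937: DF=(1 − 185/12937·(0.991600+0.989200+0.955800))/(1+185/12937) = 1889/2000 ≈ 0.944500
step 5 [5y] bond c/1=13/200: DF=(2487573/2000000 − 13/200·(0.991600+0.989200+0.955800+0.944500))/(1+13/200) = 931/1000 ≈ 0.931000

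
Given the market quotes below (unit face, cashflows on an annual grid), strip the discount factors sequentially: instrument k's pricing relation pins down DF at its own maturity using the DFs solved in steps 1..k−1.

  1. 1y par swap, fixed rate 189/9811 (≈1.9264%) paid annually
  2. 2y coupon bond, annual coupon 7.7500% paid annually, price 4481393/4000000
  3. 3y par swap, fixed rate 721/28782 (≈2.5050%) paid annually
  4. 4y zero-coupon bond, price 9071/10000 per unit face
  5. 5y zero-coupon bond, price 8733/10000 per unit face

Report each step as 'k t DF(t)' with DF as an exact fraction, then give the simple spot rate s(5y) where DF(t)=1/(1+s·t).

1 1 9811/10000
2 2 2423/2500
3 3 9279/10000
4 4 9071/10000
5 5 8733/10000
s(5y) = (1/(8733/10000) − 1)/(5) = 1267/43665 ≈ 2.9016%

step 1 [1y] swap r/1=189/9811: DF=(1 − 189/9811·(0))/(1+189/9811) = 9811/10000 ≈ 0.981100
step 2 [2y] bond c/1=31/400: DF=(4481393/4000000 − 31/400·(0.981100))/(1+31/400) = 2423/2500 ≈ 0.969200
step 3 [3y] swap r/1=721/28782: DF=(1 − 721/28782·(0.981100+0.969200))/(1+721/28782) = 9279/10000 ≈ 0.927900
step 4 [4y] zero: DF = P = 9071/10000 ≈ 0.907100
step 5 [5y] zero: DF = P = 8733/10000 ≈ 0.873300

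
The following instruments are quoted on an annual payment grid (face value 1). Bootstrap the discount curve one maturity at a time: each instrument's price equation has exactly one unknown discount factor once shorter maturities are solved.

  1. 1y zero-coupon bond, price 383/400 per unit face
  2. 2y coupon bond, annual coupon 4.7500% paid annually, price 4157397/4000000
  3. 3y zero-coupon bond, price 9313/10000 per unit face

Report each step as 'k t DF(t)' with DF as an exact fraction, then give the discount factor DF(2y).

step 1 [1y] zero: DF = P = 383/400 ≈ 0.957500
step 2 [2y] bond c/1=19/400: DF=(4157397/4000000 − 19/400·(0.957500))/(1+19/400) = 593/625 ≈ 0.948800
step 3 [3y] zero: DF = P = 9313/10000 ≈ 0.931300

1 1 383/400
2 2 593/625
3 3 9313/10000
DF(2y) = 593/625 ≈ 0.948800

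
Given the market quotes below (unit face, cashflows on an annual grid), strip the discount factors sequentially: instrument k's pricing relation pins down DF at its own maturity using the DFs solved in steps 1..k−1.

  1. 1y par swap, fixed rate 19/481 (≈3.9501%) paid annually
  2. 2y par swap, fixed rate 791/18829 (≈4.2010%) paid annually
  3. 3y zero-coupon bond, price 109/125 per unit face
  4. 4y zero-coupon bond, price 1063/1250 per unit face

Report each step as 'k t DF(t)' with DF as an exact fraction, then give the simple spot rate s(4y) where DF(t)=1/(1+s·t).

step 1 [1y] swap r/1=19/481: DF=(1 − 19/481·(0))/(1+19/481) = 481/500 ≈ 0.962000
step 2 [2y] swap r/1=791/18829: DF=(1 − 791/18829·(0.962000))/(1+791/18829) = 9209/10000 ≈ 0.920900
step 3 [3y] zero: DF = P = 109/125 ≈ 0.872000
step 4 [4y] zero: DF = P = 1063/1250 ≈ 0.850400

1 1 481/500
2 2 9209/10000
3 3 109/125
4 4 1063/1250
s(4y) = (1/(1063/1250) − 1)/(4) = 187/4252 ≈ 4.3979%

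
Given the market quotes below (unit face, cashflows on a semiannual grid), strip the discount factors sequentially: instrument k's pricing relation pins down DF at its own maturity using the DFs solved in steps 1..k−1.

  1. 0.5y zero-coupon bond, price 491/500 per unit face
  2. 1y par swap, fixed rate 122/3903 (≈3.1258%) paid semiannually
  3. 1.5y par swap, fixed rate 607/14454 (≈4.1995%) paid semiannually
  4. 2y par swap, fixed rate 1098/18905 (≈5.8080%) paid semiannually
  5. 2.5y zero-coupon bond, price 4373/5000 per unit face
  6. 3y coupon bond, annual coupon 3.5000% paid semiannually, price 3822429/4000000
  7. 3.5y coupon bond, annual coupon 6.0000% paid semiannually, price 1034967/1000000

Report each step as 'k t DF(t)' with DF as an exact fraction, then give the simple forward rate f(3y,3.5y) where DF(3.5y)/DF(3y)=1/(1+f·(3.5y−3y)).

step 1 [0.5y] zero: DF = P = 491/500 ≈ 0.982000
step 2 [1y] swap r/2=61/3903: DF=(1 − 61/3903·(0.982000))/(1+61/3903) = 1939/2000 ≈ 0.969500
step 3 [1.5y] swap r/2=607/28908: DF=(1 − 607/28908·(0.982000+0.969500))/(1+607/28908) = 9393/10000 ≈ 0.939300
step 4 [2y] swap r/2=549/18905: DF=(1 − 549/18905·(0.982000+0.969500+0.939300))/(1+549/18905) = 4451/5000 ≈ 0.890200
step 5 [2.5y] zero: DF = P = 4373/5000 ≈ 0.874600
step 6 [3y] bond c/2=7/400: DF=(3822429/4000000 − 7/400·(0.982000+0.969500+0.939300+0.890200+0.874600))/(1+7/400) = 8591/10000 ≈ 0.859100
step 7 [3.5y] bond c/2=3/100: DF=(1034967/1000000 − 3/100·(0.982000+0.969500+0.939300+0.890200+0.874600+0.859100))/(1+3/100) = 4221/5000 ≈ 0.844200

1 1/2 491/500
2 1 1939/2000
3 3/2 9393/10000
4 2 4451/5000
5 5/2 4373/5000
6 3 8591/10000
7 7/2 4221/5000
f(3y,3.5y) = ((8591/10000)/(4221/5000) − 1)/(1/2) = 149/4221 ≈ 3.5300%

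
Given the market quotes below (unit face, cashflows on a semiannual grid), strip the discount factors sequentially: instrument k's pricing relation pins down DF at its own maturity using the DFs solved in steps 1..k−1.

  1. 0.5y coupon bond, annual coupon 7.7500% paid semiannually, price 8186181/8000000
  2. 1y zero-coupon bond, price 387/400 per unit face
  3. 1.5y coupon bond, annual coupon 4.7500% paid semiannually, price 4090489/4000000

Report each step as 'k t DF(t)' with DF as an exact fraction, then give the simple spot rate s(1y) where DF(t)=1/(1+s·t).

step 1 [0.5y] bond c/2=31/800: DF=(8186181/8000000 − 31/800·(0))/(1+31/800) = 9851/10000 ≈ 0.985100
step 2 [1y] zero: DF = P = 387/400 ≈ 0.967500
step 3 [1.5y] bond c/2=19/800: DF=(4090489/4000000 − 19/800·(0.985100+0.967500))/(1+19/800) = 596/625 ≈ 0.953600

1 1/2 9851/10000
2 1 387/400
3 3/2 596/625
s(1y) = (1/(387/400) − 1)/(1) = 13/387 ≈ 3.3592%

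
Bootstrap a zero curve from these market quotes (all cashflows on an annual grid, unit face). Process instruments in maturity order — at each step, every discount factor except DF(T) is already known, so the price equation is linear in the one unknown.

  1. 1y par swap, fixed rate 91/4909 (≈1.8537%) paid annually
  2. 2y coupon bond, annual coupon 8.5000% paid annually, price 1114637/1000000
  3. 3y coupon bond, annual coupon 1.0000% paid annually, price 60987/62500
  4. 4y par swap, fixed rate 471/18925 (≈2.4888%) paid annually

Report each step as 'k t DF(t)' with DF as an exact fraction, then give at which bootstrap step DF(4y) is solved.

1 1 4909/5000
2 2 594/625
3 3 947/1000
4 4 4529/5000
DF(4y) is solved at step 4

step 1 [1y] swap r/1=91/4909: DF=(1 − 91/4909·(0))/(1+91/4909) = 4909/5000 ≈ 0.981800
step 2 [2y] bond c/1=17/200: DF=(1114637/1000000 − 17/200·(0.981800))/(1+17/200) = 594/625 ≈ 0.950400
step 3 [3y] bond c/1=1/100: DF=(60987/62500 − 1/100·(0.981800+0.950400))/(1+1/100) = 947/1000 ≈ 0.947000
step 4 [4y] swap r/1=471/18925: DF=(1 − 471/18925·(0.981800+0.950400+0.947000))/(1+471/18925) = 4529/5000 ≈ 0.905800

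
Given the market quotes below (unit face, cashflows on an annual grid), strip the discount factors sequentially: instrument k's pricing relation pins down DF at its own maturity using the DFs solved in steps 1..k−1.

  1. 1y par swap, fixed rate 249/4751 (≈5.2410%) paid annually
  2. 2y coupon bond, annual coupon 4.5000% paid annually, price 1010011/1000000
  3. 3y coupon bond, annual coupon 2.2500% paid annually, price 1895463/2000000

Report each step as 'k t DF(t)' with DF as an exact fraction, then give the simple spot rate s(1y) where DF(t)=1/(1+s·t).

1 1 4751/5000
2 2 1157/1250
3 3 1107/1250
s(1y) = (1/(4751/5000) − 1)/(1) = 249/4751 ≈ 5.2410%

step 1 [1y] swap r/1=249/4751: DF=(1 − 249/4751·(0))/(1+249/4751) = 4751/5000 ≈ 0.950200
step 2 [2y] bond c/1=9/200: DF=(1010011/1000000 − 9/200·(0.950200))/(1+9/200) = 1157/1250 ≈ 0.925600
step 3 [3y] bond c/1=9/400: DF=(1895463/2000000 − 9/400·(0.950200+0.925600))/(1+9/400) = 1107/1250 ≈ 0.885600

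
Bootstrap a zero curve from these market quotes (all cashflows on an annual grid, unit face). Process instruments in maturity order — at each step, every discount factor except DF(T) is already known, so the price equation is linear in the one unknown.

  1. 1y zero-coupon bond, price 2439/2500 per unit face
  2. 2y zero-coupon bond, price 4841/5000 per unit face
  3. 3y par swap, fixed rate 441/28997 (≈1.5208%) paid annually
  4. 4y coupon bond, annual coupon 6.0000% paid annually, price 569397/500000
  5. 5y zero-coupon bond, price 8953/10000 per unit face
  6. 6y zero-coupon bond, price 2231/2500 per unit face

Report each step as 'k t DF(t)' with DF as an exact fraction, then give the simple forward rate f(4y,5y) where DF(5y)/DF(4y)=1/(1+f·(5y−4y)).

step 1 [1y] zero: DF = P = 2439/2500 ≈ 0.975600
step 2 [2y] zero: DF = P = 4841/5000 ≈ 0.968200
step 3 [3y] swap r/1=441/28997: DF=(1 − 441/28997·(0.975600+0.968200))/(1+441/28997) = 9559/10000 ≈ 0.955900
step 4 [4y] bond c/1=3/50: DF=(569397/500000 − 3/50·(0.975600+0.968200+0.955900))/(1+3/50) = 4551/5000 ≈ 0.910200
step 5 [5y] zero: DF = P = 8953/10000 ≈ 0.895300
step 6 [6y] zero: DF = P = 2231/2500 ≈ 0.892400

1 1 2439/2500
2 2 4841/5000
3 3 9559/10000
4 4 4551/5000
5 5 8953/10000
6 6 2231/2500
f(4y,5y) = ((4551/5000)/(8953/10000) − 1)/(1) = 149/8953 ≈ 1.6642%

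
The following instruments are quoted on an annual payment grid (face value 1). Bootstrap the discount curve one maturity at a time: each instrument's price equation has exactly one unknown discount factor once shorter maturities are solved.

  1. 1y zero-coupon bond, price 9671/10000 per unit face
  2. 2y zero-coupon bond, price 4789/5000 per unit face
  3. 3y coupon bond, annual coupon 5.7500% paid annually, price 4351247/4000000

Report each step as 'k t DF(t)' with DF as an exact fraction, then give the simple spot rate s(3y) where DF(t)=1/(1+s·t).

step 1 [1y] zero: DF = P = 9671/10000 ≈ 0.967100
step 2 [2y] zero: DF = P = 4789/5000 ≈ 0.957800
step 3 [3y] bond c/1=23/400: DF=(4351247/4000000 − 23/400·(0.967100+0.957800))/(1+23/400) = 231/250 ≈ 0.924000

1 1 9671/10000
2 2 4789/5000
3 3 231/250
s(3y) = (1/(231/250) − 1)/(3) = 19/693 ≈ 2.7417%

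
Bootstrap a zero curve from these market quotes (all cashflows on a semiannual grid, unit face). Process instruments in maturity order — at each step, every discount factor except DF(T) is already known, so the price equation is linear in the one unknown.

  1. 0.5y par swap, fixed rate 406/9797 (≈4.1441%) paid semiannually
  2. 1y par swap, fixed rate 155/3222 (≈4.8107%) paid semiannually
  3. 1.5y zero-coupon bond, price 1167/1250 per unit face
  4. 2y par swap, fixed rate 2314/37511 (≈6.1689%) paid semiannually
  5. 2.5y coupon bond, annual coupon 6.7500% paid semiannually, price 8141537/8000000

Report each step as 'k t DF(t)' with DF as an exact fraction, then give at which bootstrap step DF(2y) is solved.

1 1/2 9797/10000
2 1 1907/2000
3 3/2 1167/1250
4 2 8843/10000
5 5/2 431/500
DF(2y) is solved at step 4

step 1 [0.5y] swap r/2=203/9797: DF=(1 − 203/9797·(0))/(1+203/9797) = 9797/10000 ≈ 0.979700
step 2 [1y] swap r/2=155/6444: DF=(1 − 155/6444·(0.979700))/(1+155/6444) = 1907/2000 ≈ 0.953500
step 3 [1.5y] zero: DF = P = 1167/1250 ≈ 0.933600
step 4 [2y] swap r/2=1157/37511: DF=(1 − 1157/37511·(0.979700+0.953500+0.933600))/(1+1157/37511) = 8843/10000 ≈ 0.884300
step 5 [2.5y] bond c/2=27/800: DF=(8141537/8000000 − 27/800·(0.979700+0.953500+0.933600+0.884300))/(1+27/800) = 431/500 ≈ 0.862000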